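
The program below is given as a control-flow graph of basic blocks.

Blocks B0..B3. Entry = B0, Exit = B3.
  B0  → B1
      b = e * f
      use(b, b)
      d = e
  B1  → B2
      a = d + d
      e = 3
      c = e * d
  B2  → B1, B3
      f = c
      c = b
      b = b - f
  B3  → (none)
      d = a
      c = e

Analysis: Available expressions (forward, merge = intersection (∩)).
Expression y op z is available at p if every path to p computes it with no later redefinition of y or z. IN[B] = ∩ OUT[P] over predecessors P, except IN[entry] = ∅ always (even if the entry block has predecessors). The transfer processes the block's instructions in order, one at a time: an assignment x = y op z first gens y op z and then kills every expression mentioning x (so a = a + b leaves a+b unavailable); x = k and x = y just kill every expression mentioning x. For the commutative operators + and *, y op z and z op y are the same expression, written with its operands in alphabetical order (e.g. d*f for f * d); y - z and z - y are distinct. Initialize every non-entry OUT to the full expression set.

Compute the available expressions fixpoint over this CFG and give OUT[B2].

Answer: {d*e, d+d}

Trace:
Converged values:
  B0: | IN={} | OUT={e*f}
  B1: | IN={} | OUT={d*e, d+d}
  B2: | IN={d*e, d+d} | OUT={d*e, d+d}
  B3: | IN={d*e, d+d} | OUT={}

Merge at B2: IN[B2] = OUT[B1] = {d*e, d+d}
Applying B2's transfer function to that IN value gives OUT[B2] (row B2 above).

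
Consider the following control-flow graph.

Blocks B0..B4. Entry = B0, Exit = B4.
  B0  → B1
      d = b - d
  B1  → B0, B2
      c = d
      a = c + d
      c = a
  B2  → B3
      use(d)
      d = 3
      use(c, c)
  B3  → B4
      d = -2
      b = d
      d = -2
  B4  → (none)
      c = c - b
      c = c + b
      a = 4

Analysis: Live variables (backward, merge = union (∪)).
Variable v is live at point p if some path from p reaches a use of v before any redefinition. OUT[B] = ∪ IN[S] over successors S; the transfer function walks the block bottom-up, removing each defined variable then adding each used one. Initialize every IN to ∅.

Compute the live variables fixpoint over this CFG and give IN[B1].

Answer: {b, d}

Derivation:
Fixpoint table:
  B0:  IN={b, d}  OUT={b, d}
  B1:  IN={b, d}  OUT={b, c, d}
  B2:  IN={c, d}  OUT={c}
  B3:  IN={c}  OUT={b, c}
  B4:  IN={b, c}  OUT={}

Merge at B1: OUT[B1] = IN[B0] ⊔ IN[B2] = {b, c, d}
Applying B1's transfer function to that OUT value gives IN[B1] (row B1 above).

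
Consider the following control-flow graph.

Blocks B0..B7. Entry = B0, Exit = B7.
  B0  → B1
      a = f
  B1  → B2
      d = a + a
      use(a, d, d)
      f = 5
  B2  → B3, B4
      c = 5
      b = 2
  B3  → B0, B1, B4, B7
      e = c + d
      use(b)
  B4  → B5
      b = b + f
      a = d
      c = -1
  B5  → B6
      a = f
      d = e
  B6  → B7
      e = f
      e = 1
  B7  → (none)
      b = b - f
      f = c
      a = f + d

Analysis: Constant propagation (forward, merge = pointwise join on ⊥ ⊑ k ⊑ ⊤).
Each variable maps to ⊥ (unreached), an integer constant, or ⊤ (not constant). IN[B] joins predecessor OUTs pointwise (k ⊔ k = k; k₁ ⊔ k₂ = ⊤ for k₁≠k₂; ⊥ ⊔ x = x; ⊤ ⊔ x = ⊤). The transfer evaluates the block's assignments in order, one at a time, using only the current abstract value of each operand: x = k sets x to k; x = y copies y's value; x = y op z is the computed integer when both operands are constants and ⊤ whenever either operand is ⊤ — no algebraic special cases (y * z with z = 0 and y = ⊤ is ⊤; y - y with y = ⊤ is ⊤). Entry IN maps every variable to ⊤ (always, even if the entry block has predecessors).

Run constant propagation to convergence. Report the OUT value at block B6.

Per-block solution:
  B0:   IN=(all ⊤)   OUT=(all ⊤)
  B1:   IN=(all ⊤)   OUT={f:5; rest ⊤}
  B2:   IN={f:5; rest ⊤}   OUT={b:2, c:5, f:5; rest ⊤}
  B3:   IN={b:2, c:5, f:5; rest ⊤}   OUT={b:2, c:5, f:5; rest ⊤}
  B4:   IN={b:2, c:5, f:5; rest ⊤}   OUT={b:7, c:-1, f:5; rest ⊤}
  B5:   IN={b:7, c:-1, f:5; rest ⊤}   OUT={a:5, b:7, c:-1, f:5; rest ⊤}
  B6:   IN={a:5, b:7, c:-1, f:5; rest ⊤}   OUT={a:5, b:7, c:-1, e:1, f:5; rest ⊤}
  B7:   IN={f:5; rest ⊤}   OUT=(all ⊤)

Merge at B6: IN[B6] = OUT[B5] = {a: 5, b: 7, c: -1, d: ⊤, e: ⊤, f: 5}
Applying B6's transfer function to that IN value gives OUT[B6] (row B6 above).

Answer: {a: 5, b: 7, c: -1, d: ⊤, e: 1, f: 5}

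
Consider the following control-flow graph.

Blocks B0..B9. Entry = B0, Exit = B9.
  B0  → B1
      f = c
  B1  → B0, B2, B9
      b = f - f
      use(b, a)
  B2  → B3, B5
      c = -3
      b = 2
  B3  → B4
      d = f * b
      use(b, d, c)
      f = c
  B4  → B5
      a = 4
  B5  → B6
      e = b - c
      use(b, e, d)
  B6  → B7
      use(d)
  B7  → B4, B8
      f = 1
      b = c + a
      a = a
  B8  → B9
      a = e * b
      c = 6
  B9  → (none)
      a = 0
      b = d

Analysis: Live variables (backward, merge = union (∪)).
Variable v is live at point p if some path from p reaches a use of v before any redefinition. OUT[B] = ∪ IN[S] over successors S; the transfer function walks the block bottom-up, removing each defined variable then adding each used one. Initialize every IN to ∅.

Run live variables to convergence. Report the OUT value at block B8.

Answer: {d}

Derivation:
Fixpoint table:
  B0:  IN={a, c, d}  OUT={a, c, d, f}
  B1:  IN={a, c, d, f}  OUT={a, c, d, f}
  B2:  IN={a, d, f}  OUT={a, b, c, d, f}
  B3:  IN={b, c, f}  OUT={b, c, d}
  B4:  IN={b, c, d}  OUT={a, b, c, d}
  B5:  IN={a, b, c, d}  OUT={a, c, d, e}
  B6:  IN={a, c, d, e}  OUT={a, c, d, e}
  B7:  IN={a, c, d, e}  OUT={b, c, d, e}
  B8:  IN={b, d, e}  OUT={d}
  B9:  IN={d}  OUT={}

Merge at B8: OUT[B8] = IN[B9] = {d}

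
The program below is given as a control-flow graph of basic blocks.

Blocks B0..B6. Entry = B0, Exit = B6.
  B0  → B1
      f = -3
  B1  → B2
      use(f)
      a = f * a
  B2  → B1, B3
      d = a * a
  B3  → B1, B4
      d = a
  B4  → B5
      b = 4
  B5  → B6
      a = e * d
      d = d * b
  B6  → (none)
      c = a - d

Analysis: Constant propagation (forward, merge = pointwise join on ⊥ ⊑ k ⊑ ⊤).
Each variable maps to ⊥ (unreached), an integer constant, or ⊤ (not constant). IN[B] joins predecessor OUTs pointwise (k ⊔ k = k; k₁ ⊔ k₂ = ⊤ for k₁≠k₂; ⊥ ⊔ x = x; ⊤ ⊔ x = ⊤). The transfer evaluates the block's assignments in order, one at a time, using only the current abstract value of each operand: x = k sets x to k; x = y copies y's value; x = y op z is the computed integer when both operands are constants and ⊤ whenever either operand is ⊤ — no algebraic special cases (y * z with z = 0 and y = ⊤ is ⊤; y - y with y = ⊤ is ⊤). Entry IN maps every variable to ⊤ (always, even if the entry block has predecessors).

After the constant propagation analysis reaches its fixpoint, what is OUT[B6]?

Converged values:
  B0: | IN=(all ⊤) | OUT={f:-3; rest ⊤}
  B1: | IN={f:-3; rest ⊤} | OUT={f:-3; rest ⊤}
  B2: | IN={f:-3; rest ⊤} | OUT={f:-3; rest ⊤}
  B3: | IN={f:-3; rest ⊤} | OUT={f:-3; rest ⊤}
  B4: | IN={f:-3; rest ⊤} | OUT={b:4, f:-3; rest ⊤}
  B5: | IN={b:4, f:-3; rest ⊤} | OUT={b:4, f:-3; rest ⊤}
  B6: | IN={b:4, f:-3; rest ⊤} | OUT={b:4, f:-3; rest ⊤}

Merge at B6: IN[B6] = OUT[B5] = {a: ⊤, b: 4, c: ⊤, d: ⊤, e: ⊤, f: -3}
Applying B6's transfer function to that IN value gives OUT[B6] (row B6 above).

Answer: {a: ⊤, b: 4, c: ⊤, d: ⊤, e: ⊤, f: -3}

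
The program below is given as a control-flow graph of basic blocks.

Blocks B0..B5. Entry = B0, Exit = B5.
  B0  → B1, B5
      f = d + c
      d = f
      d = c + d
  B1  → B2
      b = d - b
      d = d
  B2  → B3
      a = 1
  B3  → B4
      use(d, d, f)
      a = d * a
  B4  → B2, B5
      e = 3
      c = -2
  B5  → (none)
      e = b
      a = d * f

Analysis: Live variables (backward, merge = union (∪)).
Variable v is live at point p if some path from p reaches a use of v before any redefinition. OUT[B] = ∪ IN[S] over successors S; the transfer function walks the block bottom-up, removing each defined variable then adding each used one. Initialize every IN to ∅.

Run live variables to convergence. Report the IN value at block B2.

Answer: {b, d, f}

Working:
Fixpoint table:
  B0:  IN={b, c, d}  OUT={b, d, f}
  B1:  IN={b, d, f}  OUT={b, d, f}
  B2:  IN={b, d, f}  OUT={a, b, d, f}
  B3:  IN={a, b, d, f}  OUT={b, d, f}
  B4:  IN={b, d, f}  OUT={b, d, f}
  B5:  IN={b, d, f}  OUT={}

Merge at B2: OUT[B2] = IN[B3] = {a, b, d, f}
Applying B2's transfer function to that OUT value gives IN[B2] (row B2 above).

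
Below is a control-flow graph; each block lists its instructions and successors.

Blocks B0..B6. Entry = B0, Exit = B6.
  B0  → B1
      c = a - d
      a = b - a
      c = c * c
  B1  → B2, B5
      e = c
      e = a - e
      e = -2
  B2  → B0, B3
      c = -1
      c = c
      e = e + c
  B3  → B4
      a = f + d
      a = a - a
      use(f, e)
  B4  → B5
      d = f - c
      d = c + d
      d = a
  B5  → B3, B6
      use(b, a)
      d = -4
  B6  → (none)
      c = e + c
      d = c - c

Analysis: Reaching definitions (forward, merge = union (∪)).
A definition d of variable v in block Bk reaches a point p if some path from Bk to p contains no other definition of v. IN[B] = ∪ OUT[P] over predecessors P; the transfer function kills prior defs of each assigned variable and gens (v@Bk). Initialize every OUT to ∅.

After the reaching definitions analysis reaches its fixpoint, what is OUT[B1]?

Converged values:
  B0:  IN={a@B0, c@B2, e@B2}  OUT={a@B0, c@B0, e@B2}
  B1:  IN={a@B0, c@B0, e@B2}  OUT={a@B0, c@B0, e@B1}
  B2:  IN={a@B0, c@B0, e@B1}  OUT={a@B0, c@B2, e@B2}
  B3:  IN={a@B0, a@B3, c@B0, c@B2, d@B5, e@B1, e@B2}  OUT={a@B3, c@B0, c@B2, d@B5, e@B1, e@B2}
  B4:  IN={a@B3, c@B0, c@B2, d@B5, e@B1, e@B2}  OUT={a@B3, c@B0, c@B2, d@B4, e@B1, e@B2}
  B5:  IN={a@B0, a@B3, c@B0, c@B2, d@B4, e@B1, e@B2}  OUT={a@B0, a@B3, c@B0, c@B2, d@B5, e@B1, e@B2}
  B6:  IN={a@B0, a@B3, c@B0, c@B2, d@B5, e@B1, e@B2}  OUT={a@B0, a@B3, c@B6, d@B6, e@B1, e@B2}

Merge at B1: IN[B1] = OUT[B0] = {a@B0, c@B0, e@B2}
Applying B1's transfer function to that IN value gives OUT[B1] (row B1 above).

Answer: {a@B0, c@B0, e@B1}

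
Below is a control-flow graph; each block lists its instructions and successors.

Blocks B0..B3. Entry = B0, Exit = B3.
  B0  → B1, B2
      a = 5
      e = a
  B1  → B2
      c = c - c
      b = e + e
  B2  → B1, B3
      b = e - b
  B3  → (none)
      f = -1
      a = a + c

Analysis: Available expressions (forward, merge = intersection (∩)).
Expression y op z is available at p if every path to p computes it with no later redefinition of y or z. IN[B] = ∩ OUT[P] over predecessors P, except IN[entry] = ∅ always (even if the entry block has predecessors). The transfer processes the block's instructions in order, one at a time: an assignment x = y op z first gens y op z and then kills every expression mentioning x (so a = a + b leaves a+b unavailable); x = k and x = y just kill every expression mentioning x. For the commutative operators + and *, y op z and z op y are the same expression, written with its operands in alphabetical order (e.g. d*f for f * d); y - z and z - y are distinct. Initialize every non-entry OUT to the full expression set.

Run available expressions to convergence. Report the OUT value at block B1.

Answer: {e+e}

Derivation:
Converged values:
  B0:   IN={}   OUT={}
  B1:   IN={}   OUT={e+e}
  B2:   IN={}   OUT={}
  B3:   IN={}   OUT={}

Merge at B1: IN[B1] = OUT[B0] ∩ OUT[B2] = {}
Applying B1's transfer function to that IN value gives OUT[B1] (row B1 above).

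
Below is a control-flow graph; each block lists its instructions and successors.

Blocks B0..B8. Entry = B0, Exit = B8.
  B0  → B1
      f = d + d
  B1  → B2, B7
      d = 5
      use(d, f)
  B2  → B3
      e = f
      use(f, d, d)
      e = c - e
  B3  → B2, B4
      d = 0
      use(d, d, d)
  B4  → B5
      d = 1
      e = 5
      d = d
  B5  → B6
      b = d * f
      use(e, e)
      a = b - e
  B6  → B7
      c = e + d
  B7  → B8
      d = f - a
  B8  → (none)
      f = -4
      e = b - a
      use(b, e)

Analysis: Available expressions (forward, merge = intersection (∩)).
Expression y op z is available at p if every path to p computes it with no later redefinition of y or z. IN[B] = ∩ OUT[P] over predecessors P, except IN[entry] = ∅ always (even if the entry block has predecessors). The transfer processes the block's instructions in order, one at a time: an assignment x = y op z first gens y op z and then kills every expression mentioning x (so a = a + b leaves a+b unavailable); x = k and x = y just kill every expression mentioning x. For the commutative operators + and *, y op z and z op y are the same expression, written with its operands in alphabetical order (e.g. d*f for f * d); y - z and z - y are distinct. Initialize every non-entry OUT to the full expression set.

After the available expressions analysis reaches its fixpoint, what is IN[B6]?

Answer: {b-e, d*f}

Trace:
Converged values:
  B0:  IN={}  OUT={d+d}
  B1:  IN={d+d}  OUT={}
  B2:  IN={}  OUT={}
  B3:  IN={}  OUT={}
  B4:  IN={}  OUT={}
  B5:  IN={}  OUT={b-e, d*f}
  B6:  IN={b-e, d*f}  OUT={b-e, d*f, d+e}
  B7:  IN={}  OUT={f-a}
  B8:  IN={f-a}  OUT={b-a}

Merge at B6: IN[B6] = OUT[B5] = {b-e, d*f}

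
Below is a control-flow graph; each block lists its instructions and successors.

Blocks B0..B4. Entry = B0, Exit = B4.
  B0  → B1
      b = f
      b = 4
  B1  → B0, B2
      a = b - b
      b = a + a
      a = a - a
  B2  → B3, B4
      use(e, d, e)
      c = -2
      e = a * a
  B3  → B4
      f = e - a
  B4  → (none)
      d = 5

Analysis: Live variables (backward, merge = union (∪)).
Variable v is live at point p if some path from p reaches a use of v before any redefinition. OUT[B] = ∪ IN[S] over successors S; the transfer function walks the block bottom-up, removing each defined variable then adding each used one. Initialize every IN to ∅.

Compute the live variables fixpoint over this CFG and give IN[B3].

Answer: {a, e}

Trace:
Per-block solution:
  B0: | IN={d, e, f} | OUT={b, d, e, f}
  B1: | IN={b, d, e, f} | OUT={a, d, e, f}
  B2: | IN={a, d, e} | OUT={a, e}
  B3: | IN={a, e} | OUT={}
  B4: | IN={} | OUT={}

Merge at B3: OUT[B3] = IN[B4] = {}
Applying B3's transfer function to that OUT value gives IN[B3] (row B3 above).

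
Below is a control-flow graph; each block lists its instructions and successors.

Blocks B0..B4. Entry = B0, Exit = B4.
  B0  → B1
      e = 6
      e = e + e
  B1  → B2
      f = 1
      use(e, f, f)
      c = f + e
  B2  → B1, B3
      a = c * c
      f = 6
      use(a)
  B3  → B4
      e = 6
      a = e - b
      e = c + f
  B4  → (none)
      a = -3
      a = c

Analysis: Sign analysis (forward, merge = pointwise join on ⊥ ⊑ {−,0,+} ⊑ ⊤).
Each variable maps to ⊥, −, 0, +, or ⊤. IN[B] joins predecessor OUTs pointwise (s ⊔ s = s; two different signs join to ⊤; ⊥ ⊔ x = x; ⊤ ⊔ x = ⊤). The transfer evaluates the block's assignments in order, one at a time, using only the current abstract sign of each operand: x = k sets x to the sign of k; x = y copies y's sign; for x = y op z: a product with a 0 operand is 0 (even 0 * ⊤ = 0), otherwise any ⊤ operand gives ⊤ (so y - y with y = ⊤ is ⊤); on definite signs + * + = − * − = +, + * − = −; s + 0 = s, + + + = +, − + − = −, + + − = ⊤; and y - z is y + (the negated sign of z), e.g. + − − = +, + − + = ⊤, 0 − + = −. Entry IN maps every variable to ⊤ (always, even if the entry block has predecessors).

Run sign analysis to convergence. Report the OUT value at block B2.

Fixpoint table:
  B0:   IN=(all ⊤)   OUT={e:+; rest ⊤}
  B1:   IN={e:+; rest ⊤}   OUT={c:+, e:+, f:+; rest ⊤}
  B2:   IN={c:+, e:+, f:+; rest ⊤}   OUT={a:+, c:+, e:+, f:+; rest ⊤}
  B3:   IN={a:+, c:+, e:+, f:+; rest ⊤}   OUT={c:+, e:+, f:+; rest ⊤}
  B4:   IN={c:+, e:+, f:+; rest ⊤}   OUT={a:+, c:+, e:+, f:+; rest ⊤}

Merge at B2: IN[B2] = OUT[B1] = {a: ⊤, b: ⊤, c: +, d: ⊤, e: +, f: +}
Applying B2's transfer function to that IN value gives OUT[B2] (row B2 above).

Answer: {a: +, b: ⊤, c: +, d: ⊤, e: +, f: +}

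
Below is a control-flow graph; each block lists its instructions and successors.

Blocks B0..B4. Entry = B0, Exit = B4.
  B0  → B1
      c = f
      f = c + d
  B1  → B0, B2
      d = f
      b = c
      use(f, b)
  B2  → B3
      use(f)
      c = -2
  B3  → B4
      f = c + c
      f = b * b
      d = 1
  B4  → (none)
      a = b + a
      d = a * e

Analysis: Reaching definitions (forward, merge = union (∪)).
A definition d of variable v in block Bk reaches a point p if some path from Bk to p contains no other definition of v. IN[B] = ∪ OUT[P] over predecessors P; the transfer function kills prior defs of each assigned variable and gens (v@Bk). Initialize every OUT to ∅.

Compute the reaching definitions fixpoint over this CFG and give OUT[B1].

Fixpoint table:
  B0:   IN={b@B1, c@B0, d@B1, f@B0}   OUT={b@B1, c@B0, d@B1, f@B0}
  B1:   IN={b@B1, c@B0, d@B1, f@B0}   OUT={b@B1, c@B0, d@B1, f@B0}
  B2:   IN={b@B1, c@B0, d@B1, f@B0}   OUT={b@B1, c@B2, d@B1, f@B0}
  B3:   IN={b@B1, c@B2, d@B1, f@B0}   OUT={b@B1, c@B2, d@B3, f@B3}
  B4:   IN={b@B1, c@B2, d@B3, f@B3}   OUT={a@B4, b@B1, c@B2, d@B4, f@B3}

Merge at B1: IN[B1] = OUT[B0] = {b@B1, c@B0, d@B1, f@B0}
Applying B1's transfer function to that IN value gives OUT[B1] (row B1 above).

Answer: {b@B1, c@B0, d@B1, f@B0}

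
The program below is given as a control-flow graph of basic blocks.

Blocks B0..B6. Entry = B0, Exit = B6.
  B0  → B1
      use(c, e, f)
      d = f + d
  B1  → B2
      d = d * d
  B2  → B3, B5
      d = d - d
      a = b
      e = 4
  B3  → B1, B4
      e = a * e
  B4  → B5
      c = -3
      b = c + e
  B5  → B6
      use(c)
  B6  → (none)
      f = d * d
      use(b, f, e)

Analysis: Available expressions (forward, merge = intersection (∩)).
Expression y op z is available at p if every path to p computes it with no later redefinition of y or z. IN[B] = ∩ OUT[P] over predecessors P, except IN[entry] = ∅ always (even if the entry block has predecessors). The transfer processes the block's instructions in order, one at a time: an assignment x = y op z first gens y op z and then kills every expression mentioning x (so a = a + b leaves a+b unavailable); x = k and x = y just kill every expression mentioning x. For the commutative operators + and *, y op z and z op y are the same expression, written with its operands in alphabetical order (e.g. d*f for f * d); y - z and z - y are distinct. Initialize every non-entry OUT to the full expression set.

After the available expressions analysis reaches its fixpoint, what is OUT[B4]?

Converged values:
  B0:   IN={}   OUT={}
  B1:   IN={}   OUT={}
  B2:   IN={}   OUT={}
  B3:   IN={}   OUT={}
  B4:   IN={}   OUT={c+e}
  B5:   IN={}   OUT={}
  B6:   IN={}   OUT={d*d}

Merge at B4: IN[B4] = OUT[B3] = {}
Applying B4's transfer function to that IN value gives OUT[B4] (row B4 above).

Answer: {c+e}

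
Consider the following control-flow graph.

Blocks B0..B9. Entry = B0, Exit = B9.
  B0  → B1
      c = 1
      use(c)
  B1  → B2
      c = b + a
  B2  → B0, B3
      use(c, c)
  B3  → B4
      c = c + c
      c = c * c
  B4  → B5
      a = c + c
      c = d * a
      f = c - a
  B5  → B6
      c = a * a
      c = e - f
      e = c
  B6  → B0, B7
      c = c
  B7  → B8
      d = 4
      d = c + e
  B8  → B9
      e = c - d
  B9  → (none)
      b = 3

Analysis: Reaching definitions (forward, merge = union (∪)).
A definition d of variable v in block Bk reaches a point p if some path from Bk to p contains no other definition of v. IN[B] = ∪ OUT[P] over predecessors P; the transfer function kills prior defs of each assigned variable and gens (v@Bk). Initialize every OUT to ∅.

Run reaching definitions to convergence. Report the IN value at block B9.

Per-block solution:
  B0:   IN={a@B4, c@B1, c@B6, e@B5, f@B4}   OUT={a@B4, c@B0, e@B5, f@B4}
  B1:   IN={a@B4, c@B0, e@B5, f@B4}   OUT={a@B4, c@B1, e@B5, f@B4}
  B2:   IN={a@B4, c@B1, e@B5, f@B4}   OUT={a@B4, c@B1, e@B5, f@B4}
  B3:   IN={a@B4, c@B1, e@B5, f@B4}   OUT={a@B4, c@B3, e@B5, f@B4}
  B4:   IN={a@B4, c@B3, e@B5, f@B4}   OUT={a@B4, c@B4, e@B5, f@B4}
  B5:   IN={a@B4, c@B4, e@B5, f@B4}   OUT={a@B4, c@B5, e@B5, f@B4}
  B6:   IN={a@B4, c@B5, e@B5, f@B4}   OUT={a@B4, c@B6, e@B5, f@B4}
  B7:   IN={a@B4, c@B6, e@B5, f@B4}   OUT={a@B4, c@B6, d@B7, e@B5, f@B4}
  B8:   IN={a@B4, c@B6, d@B7, e@B5, f@B4}   OUT={a@B4, c@B6, d@B7, e@B8, f@B4}
  B9:   IN={a@B4, c@B6, d@B7, e@B8, f@B4}   OUT={a@B4, b@B9, c@B6, d@B7, e@B8, f@B4}

Merge at B9: IN[B9] = OUT[B8] = {a@B4, c@B6, d@B7, e@B8, f@B4}

Answer: {a@B4, c@B6, d@B7, e@B8, f@B4}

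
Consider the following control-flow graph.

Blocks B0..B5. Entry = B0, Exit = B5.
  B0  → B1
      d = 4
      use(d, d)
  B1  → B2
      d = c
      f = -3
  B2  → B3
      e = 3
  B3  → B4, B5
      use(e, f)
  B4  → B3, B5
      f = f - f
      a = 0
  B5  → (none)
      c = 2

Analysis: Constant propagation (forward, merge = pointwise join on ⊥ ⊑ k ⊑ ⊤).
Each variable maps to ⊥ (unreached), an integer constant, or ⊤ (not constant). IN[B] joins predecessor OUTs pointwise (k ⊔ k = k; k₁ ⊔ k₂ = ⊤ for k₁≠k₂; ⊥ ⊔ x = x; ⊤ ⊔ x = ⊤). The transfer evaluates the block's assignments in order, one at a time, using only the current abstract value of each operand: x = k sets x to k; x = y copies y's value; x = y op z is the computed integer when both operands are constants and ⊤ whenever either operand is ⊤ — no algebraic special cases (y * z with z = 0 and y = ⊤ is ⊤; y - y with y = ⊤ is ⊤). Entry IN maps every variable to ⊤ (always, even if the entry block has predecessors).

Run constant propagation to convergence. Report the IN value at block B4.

Answer: {a: ⊤, b: ⊤, c: ⊤, d: ⊤, e: 3, f: ⊤}

Derivation:
Converged values:
  B0:   IN=(all ⊤)   OUT={d:4; rest ⊤}
  B1:   IN={d:4; rest ⊤}   OUT={f:-3; rest ⊤}
  B2:   IN={f:-3; rest ⊤}   OUT={e:3, f:-3; rest ⊤}
  B3:   IN={e:3; rest ⊤}   OUT={e:3; rest ⊤}
  B4:   IN={e:3; rest ⊤}   OUT={a:0, e:3; rest ⊤}
  B5:   IN={e:3; rest ⊤}   OUT={c:2, e:3; rest ⊤}

Merge at B4: IN[B4] = OUT[B3] = {a: ⊤, b: ⊤, c: ⊤, d: ⊤, e: 3, f: ⊤}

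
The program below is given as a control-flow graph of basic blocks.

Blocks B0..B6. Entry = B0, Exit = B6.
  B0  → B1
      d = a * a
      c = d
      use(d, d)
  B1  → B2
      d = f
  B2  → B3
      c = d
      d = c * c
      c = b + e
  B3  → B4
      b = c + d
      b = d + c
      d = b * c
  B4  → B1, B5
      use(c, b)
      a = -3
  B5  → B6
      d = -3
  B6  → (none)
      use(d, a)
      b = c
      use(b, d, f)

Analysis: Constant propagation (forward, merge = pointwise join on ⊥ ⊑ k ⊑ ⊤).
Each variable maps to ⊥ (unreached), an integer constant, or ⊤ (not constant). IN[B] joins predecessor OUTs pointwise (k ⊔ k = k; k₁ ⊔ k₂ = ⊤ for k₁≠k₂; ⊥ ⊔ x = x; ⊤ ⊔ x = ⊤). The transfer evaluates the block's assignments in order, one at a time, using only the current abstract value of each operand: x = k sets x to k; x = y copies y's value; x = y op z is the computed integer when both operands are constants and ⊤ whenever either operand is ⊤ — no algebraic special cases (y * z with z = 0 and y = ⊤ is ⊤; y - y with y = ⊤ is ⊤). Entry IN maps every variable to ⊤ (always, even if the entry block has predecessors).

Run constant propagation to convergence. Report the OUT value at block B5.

Answer: {a: -3, b: ⊤, c: ⊤, d: -3, e: ⊤, f: ⊤}

Working:
Converged values:
  B0:  IN=(all ⊤)  OUT=(all ⊤)
  B1:  IN=(all ⊤)  OUT=(all ⊤)
  B2:  IN=(all ⊤)  OUT=(all ⊤)
  B3:  IN=(all ⊤)  OUT=(all ⊤)
  B4:  IN=(all ⊤)  OUT={a:-3; rest ⊤}
  B5:  IN={a:-3; rest ⊤}  OUT={a:-3, d:-3; rest ⊤}
  B6:  IN={a:-3, d:-3; rest ⊤}  OUT={a:-3, d:-3; rest ⊤}

Merge at B5: IN[B5] = OUT[B4] = {a: -3, b: ⊤, c: ⊤, d: ⊤, e: ⊤, f: ⊤}
Applying B5's transfer function to that IN value gives OUT[B5] (row B5 above).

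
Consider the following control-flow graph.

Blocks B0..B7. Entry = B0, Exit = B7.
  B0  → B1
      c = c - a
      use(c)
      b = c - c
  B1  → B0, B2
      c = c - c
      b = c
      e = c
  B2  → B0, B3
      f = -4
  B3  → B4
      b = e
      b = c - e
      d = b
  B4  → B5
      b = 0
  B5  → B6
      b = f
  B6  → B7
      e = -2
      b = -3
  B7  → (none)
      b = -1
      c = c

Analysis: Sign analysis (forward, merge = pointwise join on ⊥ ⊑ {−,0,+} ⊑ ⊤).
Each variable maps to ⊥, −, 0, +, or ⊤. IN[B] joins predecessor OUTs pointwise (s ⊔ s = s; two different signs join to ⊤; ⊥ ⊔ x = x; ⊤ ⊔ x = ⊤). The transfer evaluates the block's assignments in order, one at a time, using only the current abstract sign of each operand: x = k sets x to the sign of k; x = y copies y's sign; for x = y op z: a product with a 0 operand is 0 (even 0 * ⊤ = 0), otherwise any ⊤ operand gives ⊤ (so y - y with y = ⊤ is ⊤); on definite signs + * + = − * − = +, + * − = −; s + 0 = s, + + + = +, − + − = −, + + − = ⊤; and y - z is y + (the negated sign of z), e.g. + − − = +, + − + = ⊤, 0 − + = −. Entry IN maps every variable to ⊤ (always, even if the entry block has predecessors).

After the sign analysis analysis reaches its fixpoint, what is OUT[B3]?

Per-block solution:
  B0: | IN=(all ⊤) | OUT=(all ⊤)
  B1: | IN=(all ⊤) | OUT=(all ⊤)
  B2: | IN=(all ⊤) | OUT={f:-; rest ⊤}
  B3: | IN={f:-; rest ⊤} | OUT={f:-; rest ⊤}
  B4: | IN={f:-; rest ⊤} | OUT={b:0, f:-; rest ⊤}
  B5: | IN={b:0, f:-; rest ⊤} | OUT={b:-, f:-; rest ⊤}
  B6: | IN={b:-, f:-; rest ⊤} | OUT={b:-, e:-, f:-; rest ⊤}
  B7: | IN={b:-, e:-, f:-; rest ⊤} | OUT={b:-, e:-, f:-; rest ⊤}

Merge at B3: IN[B3] = OUT[B2] = {a: ⊤, b: ⊤, c: ⊤, d: ⊤, e: ⊤, f: -}
Applying B3's transfer function to that IN value gives OUT[B3] (row B3 above).

Answer: {a: ⊤, b: ⊤, c: ⊤, d: ⊤, e: ⊤, f: -}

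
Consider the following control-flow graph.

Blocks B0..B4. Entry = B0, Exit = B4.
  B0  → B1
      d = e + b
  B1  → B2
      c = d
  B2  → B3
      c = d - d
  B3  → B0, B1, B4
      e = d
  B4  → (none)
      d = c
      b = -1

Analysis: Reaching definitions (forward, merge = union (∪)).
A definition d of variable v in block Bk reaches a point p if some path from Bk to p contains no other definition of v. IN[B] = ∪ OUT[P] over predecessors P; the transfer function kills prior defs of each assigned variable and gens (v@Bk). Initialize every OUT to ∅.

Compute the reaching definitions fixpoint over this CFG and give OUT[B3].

Answer: {c@B2, d@B0, e@B3}

Working:
Per-block solution:
  B0: | IN={c@B2, d@B0, e@B3} | OUT={c@B2, d@B0, e@B3}
  B1: | IN={c@B2, d@B0, e@B3} | OUT={c@B1, d@B0, e@B3}
  B2: | IN={c@B1, d@B0, e@B3} | OUT={c@B2, d@B0, e@B3}
  B3: | IN={c@B2, d@B0, e@B3} | OUT={c@B2, d@B0, e@B3}
  B4: | IN={c@B2, d@B0, e@B3} | OUT={b@B4, c@B2, d@B4, e@B3}

Merge at B3: IN[B3] = OUT[B2] = {c@B2, d@B0, e@B3}
Applying B3's transfer function to that IN value gives OUT[B3] (row B3 above).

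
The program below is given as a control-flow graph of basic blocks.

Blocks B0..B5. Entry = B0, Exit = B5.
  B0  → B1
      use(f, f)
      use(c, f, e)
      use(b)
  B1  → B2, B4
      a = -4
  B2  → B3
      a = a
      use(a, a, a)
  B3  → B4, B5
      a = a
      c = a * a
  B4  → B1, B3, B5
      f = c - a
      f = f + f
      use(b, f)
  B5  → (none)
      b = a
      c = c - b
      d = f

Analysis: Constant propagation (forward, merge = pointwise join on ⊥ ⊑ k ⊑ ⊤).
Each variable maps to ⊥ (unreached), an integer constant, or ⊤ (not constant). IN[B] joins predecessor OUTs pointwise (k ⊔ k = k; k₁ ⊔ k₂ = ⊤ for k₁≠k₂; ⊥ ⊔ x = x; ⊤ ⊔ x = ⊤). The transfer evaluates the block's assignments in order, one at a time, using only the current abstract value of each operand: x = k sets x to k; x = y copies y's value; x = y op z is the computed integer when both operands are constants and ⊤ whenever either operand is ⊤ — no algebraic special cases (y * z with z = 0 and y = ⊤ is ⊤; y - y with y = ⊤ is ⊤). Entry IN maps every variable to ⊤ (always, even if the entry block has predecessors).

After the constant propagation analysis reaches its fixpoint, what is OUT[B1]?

Answer: {a: -4, b: ⊤, c: ⊤, d: ⊤, e: ⊤, f: ⊤}

Derivation:
Per-block solution:
  B0:  IN=(all ⊤)  OUT=(all ⊤)
  B1:  IN=(all ⊤)  OUT={a:-4; rest ⊤}
  B2:  IN={a:-4; rest ⊤}  OUT={a:-4; rest ⊤}
  B3:  IN={a:-4; rest ⊤}  OUT={a:-4, c:16; rest ⊤}
  B4:  IN={a:-4; rest ⊤}  OUT={a:-4; rest ⊤}
  B5:  IN={a:-4; rest ⊤}  OUT={a:-4, b:-4; rest ⊤}

Merge at B1: IN[B1] = OUT[B0] ⊔ OUT[B4] = {a: ⊤, b: ⊤, c: ⊤, d: ⊤, e: ⊤, f: ⊤}
Applying B1's transfer function to that IN value gives OUT[B1] (row B1 above).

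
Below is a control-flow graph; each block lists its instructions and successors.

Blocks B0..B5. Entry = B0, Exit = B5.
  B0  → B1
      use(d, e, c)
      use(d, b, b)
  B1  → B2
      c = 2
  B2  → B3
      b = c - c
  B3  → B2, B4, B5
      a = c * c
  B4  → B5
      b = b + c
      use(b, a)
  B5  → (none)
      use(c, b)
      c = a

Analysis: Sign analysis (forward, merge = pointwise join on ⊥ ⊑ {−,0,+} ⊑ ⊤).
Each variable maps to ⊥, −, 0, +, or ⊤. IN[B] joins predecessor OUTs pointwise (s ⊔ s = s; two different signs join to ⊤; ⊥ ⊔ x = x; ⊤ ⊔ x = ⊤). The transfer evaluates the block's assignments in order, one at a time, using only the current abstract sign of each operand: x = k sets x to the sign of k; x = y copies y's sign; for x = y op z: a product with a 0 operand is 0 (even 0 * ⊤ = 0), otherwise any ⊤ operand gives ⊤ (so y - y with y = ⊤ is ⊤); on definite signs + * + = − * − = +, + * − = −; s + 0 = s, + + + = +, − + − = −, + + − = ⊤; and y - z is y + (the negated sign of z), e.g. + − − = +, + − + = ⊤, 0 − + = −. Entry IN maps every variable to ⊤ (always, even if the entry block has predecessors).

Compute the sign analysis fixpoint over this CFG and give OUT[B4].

Answer: {a: +, b: ⊤, c: +, d: ⊤, e: ⊤, f: ⊤}

Derivation:
Per-block solution:
  B0:   IN=(all ⊤)   OUT=(all ⊤)
  B1:   IN=(all ⊤)   OUT={c:+; rest ⊤}
  B2:   IN={c:+; rest ⊤}   OUT={c:+; rest ⊤}
  B3:   IN={c:+; rest ⊤}   OUT={a:+, c:+; rest ⊤}
  B4:   IN={a:+, c:+; rest ⊤}   OUT={a:+, c:+; rest ⊤}
  B5:   IN={a:+, c:+; rest ⊤}   OUT={a:+, c:+; rest ⊤}

Merge at B4: IN[B4] = OUT[B3] = {a: +, b: ⊤, c: +, d: ⊤, e: ⊤, f: ⊤}
Applying B4's transfer function to that IN value gives OUT[B4] (row B4 above).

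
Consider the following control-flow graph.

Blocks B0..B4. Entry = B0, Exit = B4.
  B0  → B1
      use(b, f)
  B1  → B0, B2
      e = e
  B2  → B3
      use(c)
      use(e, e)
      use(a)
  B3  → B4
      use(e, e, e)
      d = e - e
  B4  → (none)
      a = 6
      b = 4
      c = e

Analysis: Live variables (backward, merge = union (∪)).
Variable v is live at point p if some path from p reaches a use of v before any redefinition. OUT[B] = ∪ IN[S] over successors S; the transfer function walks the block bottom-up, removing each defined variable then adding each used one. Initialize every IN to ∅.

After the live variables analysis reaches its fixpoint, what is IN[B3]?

Answer: {e}

Trace:
Converged values:
  B0: | IN={a, b, c, e, f} | OUT={a, b, c, e, f}
  B1: | IN={a, b, c, e, f} | OUT={a, b, c, e, f}
  B2: | IN={a, c, e} | OUT={e}
  B3: | IN={e} | OUT={e}
  B4: | IN={e} | OUT={}

Merge at B3: OUT[B3] = IN[B4] = {e}
Applying B3's transfer function to that OUT value gives IN[B3] (row B3 above).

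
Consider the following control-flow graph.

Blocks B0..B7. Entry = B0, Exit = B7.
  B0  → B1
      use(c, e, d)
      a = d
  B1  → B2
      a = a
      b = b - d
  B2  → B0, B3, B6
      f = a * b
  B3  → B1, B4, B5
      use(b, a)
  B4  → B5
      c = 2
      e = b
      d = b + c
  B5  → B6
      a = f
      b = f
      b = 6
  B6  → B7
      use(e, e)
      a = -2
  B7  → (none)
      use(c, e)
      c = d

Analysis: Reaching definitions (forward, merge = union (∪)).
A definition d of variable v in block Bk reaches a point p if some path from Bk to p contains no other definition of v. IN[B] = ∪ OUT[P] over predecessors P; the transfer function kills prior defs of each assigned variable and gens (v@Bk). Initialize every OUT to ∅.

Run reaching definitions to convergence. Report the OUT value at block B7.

Answer: {a@B6, b@B1, b@B5, c@B7, d@B4, e@B4, f@B2}

Working:
Fixpoint table:
  B0: | IN={a@B1, b@B1, f@B2} | OUT={a@B0, b@B1, f@B2}
  B1: | IN={a@B0, a@B1, b@B1, f@B2} | OUT={a@B1, b@B1, f@B2}
  B2: | IN={a@B1, b@B1, f@B2} | OUT={a@B1, b@B1, f@B2}
  B3: | IN={a@B1, b@B1, f@B2} | OUT={a@B1, b@B1, f@B2}
  B4: | IN={a@B1, b@B1, f@B2} | OUT={a@B1, b@B1, c@B4, d@B4, e@B4, f@B2}
  B5: | IN={a@B1, b@B1, c@B4, d@B4, e@B4, f@B2} | OUT={a@B5, b@B5, c@B4, d@B4, e@B4, f@B2}
  B6: | IN={a@B1, a@B5, b@B1, b@B5, c@B4, d@B4, e@B4, f@B2} | OUT={a@B6, b@B1, b@B5, c@B4, d@B4, e@B4, f@B2}
  B7: | IN={a@B6, b@B1, b@B5, c@B4, d@B4, e@B4, f@B2} | OUT={a@B6, b@B1, b@B5, c@B7, d@B4, e@B4, f@B2}

Merge at B7: IN[B7] = OUT[B6] = {a@B6, b@B1, b@B5, c@B4, d@B4, e@B4, f@B2}
Applying B7's transfer function to that IN value gives OUT[B7] (row B7 above).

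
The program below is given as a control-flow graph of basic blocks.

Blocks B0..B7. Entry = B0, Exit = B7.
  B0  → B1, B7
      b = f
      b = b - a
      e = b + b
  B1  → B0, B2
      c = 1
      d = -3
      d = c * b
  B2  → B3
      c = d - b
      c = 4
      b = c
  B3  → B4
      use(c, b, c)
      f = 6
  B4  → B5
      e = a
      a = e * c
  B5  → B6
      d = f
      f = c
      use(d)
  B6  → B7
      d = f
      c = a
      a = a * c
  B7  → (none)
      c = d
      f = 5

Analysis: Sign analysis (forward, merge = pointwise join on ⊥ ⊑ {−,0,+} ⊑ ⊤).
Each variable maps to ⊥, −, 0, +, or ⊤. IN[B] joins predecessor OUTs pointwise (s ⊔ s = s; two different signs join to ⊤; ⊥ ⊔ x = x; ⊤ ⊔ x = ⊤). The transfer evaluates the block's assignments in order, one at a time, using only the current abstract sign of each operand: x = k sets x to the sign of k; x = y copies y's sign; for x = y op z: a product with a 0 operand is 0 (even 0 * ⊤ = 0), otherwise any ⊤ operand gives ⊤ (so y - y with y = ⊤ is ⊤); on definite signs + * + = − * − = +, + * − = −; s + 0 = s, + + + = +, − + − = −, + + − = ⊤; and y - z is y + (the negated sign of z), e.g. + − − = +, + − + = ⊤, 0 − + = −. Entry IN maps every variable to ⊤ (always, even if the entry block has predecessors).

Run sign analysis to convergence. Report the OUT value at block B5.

Answer: {a: ⊤, b: +, c: +, d: +, e: ⊤, f: +}

Trace:
Converged values:
  B0:   IN=(all ⊤)   OUT=(all ⊤)
  B1:   IN=(all ⊤)   OUT={c:+; rest ⊤}
  B2:   IN={c:+; rest ⊤}   OUT={b:+, c:+; rest ⊤}
  B3:   IN={b:+, c:+; rest ⊤}   OUT={b:+, c:+, f:+; rest ⊤}
  B4:   IN={b:+, c:+, f:+; rest ⊤}   OUT={b:+, c:+, f:+; rest ⊤}
  B5:   IN={b:+, c:+, f:+; rest ⊤}   OUT={b:+, c:+, d:+, f:+; rest ⊤}
  B6:   IN={b:+, c:+, d:+, f:+; rest ⊤}   OUT={b:+, d:+, f:+; rest ⊤}
  B7:   IN=(all ⊤)   OUT={f:+; rest ⊤}

Merge at B5: IN[B5] = OUT[B4] = {a: ⊤, b: +, c: +, d: ⊤, e: ⊤, f: +}
Applying B5's transfer function to that IN value gives OUT[B5] (row B5 above).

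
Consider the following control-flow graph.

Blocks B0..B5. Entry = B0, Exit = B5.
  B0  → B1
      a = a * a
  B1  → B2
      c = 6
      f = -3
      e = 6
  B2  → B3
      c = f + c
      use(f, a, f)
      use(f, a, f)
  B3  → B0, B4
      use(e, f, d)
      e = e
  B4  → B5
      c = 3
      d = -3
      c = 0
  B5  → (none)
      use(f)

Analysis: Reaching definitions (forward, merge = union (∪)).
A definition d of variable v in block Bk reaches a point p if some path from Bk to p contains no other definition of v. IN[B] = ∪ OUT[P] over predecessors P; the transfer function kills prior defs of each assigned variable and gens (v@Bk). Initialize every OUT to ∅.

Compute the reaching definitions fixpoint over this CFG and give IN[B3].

Answer: {a@B0, c@B2, e@B1, f@B1}

Working:
Per-block solution:
  B0:   IN={a@B0, c@B2, e@B3, f@B1}   OUT={a@B0, c@B2, e@B3, f@B1}
  B1:   IN={a@B0, c@B2, e@B3, f@B1}   OUT={a@B0, c@B1, e@B1, f@B1}
  B2:   IN={a@B0, c@B1, e@B1, f@B1}   OUT={a@B0, c@B2, e@B1, f@B1}
  B3:   IN={a@B0, c@B2, e@B1, f@B1}   OUT={a@B0, c@B2, e@B3, f@B1}
  B4:   IN={a@B0, c@B2, e@B3, f@B1}   OUT={a@B0, c@B4, d@B4, e@B3, f@B1}
  B5:   IN={a@B0, c@B4, d@B4, e@B3, f@B1}   OUT={a@B0, c@B4, d@B4, e@B3, f@B1}

Merge at B3: IN[B3] = OUT[B2] = {a@B0, c@B2, e@B1, f@B1}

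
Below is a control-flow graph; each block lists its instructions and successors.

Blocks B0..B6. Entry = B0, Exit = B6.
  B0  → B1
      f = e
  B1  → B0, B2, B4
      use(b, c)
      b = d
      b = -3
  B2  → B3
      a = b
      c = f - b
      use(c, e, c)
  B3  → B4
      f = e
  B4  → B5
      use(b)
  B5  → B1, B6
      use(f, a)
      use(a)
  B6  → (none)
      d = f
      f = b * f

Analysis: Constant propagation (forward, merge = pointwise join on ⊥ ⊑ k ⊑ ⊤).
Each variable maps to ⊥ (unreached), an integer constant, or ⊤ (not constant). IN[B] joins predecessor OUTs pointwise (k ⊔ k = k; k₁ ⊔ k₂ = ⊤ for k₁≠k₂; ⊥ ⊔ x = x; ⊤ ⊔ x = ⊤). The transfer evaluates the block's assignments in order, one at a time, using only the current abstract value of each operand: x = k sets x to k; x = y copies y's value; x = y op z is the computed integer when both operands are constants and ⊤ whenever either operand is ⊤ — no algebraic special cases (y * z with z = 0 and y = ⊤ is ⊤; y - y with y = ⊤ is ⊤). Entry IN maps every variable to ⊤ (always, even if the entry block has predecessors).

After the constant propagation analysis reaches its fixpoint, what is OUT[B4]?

Per-block solution:
  B0:   IN=(all ⊤)   OUT=(all ⊤)
  B1:   IN=(all ⊤)   OUT={b:-3; rest ⊤}
  B2:   IN={b:-3; rest ⊤}   OUT={a:-3, b:-3; rest ⊤}
  B3:   IN={a:-3, b:-3; rest ⊤}   OUT={a:-3, b:-3; rest ⊤}
  B4:   IN={b:-3; rest ⊤}   OUT={b:-3; rest ⊤}
  B5:   IN={b:-3; rest ⊤}   OUT={b:-3; rest ⊤}
  B6:   IN={b:-3; rest ⊤}   OUT={b:-3; rest ⊤}

Merge at B4: IN[B4] = OUT[B1] ⊔ OUT[B3] = {a: ⊤, b: -3, c: ⊤, d: ⊤, e: ⊤, f: ⊤}
Applying B4's transfer function to that IN value gives OUT[B4] (row B4 above).

Answer: {a: ⊤, b: -3, c: ⊤, d: ⊤, e: ⊤, f: ⊤}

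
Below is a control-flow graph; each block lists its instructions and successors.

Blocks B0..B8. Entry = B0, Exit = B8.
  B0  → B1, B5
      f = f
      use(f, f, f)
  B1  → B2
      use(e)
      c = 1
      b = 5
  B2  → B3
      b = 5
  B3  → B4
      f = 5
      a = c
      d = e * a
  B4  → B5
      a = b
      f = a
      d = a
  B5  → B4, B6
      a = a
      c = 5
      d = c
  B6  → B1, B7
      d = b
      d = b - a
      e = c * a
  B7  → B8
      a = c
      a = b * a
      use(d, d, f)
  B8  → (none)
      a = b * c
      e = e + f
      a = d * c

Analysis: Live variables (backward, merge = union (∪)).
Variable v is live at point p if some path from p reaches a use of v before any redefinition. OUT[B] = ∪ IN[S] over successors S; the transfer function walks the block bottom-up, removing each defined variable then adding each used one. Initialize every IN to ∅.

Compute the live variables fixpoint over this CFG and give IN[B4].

Converged values:
  B0: | IN={a, b, e, f} | OUT={a, b, e, f}
  B1: | IN={e} | OUT={c, e}
  B2: | IN={c, e} | OUT={b, c, e}
  B3: | IN={b, c, e} | OUT={b}
  B4: | IN={b} | OUT={a, b, f}
  B5: | IN={a, b, f} | OUT={a, b, c, f}
  B6: | IN={a, b, c, f} | OUT={b, c, d, e, f}
  B7: | IN={b, c, d, e, f} | OUT={b, c, d, e, f}
  B8: | IN={b, c, d, e, f} | OUT={}

Merge at B4: OUT[B4] = IN[B5] = {a, b, f}
Applying B4's transfer function to that OUT value gives IN[B4] (row B4 above).

Answer: {b}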